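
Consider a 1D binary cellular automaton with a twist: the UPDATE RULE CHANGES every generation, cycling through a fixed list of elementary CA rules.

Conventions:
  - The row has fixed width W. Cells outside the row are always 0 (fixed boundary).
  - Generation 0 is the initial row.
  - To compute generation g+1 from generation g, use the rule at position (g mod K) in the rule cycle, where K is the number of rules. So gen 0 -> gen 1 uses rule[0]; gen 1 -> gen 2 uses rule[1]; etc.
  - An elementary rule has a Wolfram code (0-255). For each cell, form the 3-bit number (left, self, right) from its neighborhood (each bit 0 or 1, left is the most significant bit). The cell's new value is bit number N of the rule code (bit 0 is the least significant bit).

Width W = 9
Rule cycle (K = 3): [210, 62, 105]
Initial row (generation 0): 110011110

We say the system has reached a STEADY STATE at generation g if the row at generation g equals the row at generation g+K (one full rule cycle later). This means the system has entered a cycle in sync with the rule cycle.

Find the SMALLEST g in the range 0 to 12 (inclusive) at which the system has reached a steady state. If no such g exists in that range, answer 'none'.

Gen 0: 110011110
Gen 1 (rule 210): 011101111
Gen 2 (rule 62): 110011000
Gen 3 (rule 105): 110011011
Gen 4 (rule 210): 011101001
Gen 5 (rule 62): 110011111
Gen 6 (rule 105): 110010001
Gen 7 (rule 210): 011101010
Gen 8 (rule 62): 110011111
Gen 9 (rule 105): 110010001
Gen 10 (rule 210): 011101010
Gen 11 (rule 62): 110011111
Gen 12 (rule 105): 110010001
Gen 13 (rule 210): 011101010
Gen 14 (rule 62): 110011111
Gen 15 (rule 105): 110010001

Answer: 5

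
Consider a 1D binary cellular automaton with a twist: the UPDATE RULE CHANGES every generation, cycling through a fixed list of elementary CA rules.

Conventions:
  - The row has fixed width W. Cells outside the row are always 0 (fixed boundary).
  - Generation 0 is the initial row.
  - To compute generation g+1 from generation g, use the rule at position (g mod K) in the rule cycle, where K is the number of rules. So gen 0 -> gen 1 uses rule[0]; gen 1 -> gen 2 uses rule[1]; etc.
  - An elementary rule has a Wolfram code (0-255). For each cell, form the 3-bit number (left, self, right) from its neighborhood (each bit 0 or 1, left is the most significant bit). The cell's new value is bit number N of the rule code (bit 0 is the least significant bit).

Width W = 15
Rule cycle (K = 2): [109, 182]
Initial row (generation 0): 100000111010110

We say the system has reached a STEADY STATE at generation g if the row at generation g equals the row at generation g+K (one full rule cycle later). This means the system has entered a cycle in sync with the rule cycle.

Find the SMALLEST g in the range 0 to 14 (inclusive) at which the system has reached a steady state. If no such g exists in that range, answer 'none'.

Gen 0: 100000111010110
Gen 1 (rule 109): 101110101111110
Gen 2 (rule 182): 110101110111101
Gen 3 (rule 109): 111111011100111
Gen 4 (rule 182): 011110101011010
Gen 5 (rule 109): 010011111111110
Gen 6 (rule 182): 111101111111101
Gen 7 (rule 109): 100111000000111
Gen 8 (rule 182): 111010100001010
Gen 9 (rule 109): 101111101101110
Gen 10 (rule 182): 110111010010101
Gen 11 (rule 109): 111101110011111
Gen 12 (rule 182): 011010101101110
Gen 13 (rule 109): 011111111111010
Gen 14 (rule 182): 101111111110111
Gen 15 (rule 109): 111000000011101
Gen 16 (rule 182): 010100000101011

Answer: none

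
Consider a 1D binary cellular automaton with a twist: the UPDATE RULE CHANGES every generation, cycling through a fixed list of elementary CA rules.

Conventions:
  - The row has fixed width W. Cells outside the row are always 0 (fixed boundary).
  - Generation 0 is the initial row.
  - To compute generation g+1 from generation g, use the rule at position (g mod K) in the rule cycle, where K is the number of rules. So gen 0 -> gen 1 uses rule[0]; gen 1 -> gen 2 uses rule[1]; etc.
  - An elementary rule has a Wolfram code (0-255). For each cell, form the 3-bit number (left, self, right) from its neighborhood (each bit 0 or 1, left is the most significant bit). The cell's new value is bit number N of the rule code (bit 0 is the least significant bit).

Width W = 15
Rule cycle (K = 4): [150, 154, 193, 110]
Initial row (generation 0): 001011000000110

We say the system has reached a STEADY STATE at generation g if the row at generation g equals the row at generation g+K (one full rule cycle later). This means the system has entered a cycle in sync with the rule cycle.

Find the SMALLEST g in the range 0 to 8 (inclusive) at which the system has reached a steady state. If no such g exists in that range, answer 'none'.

Gen 0: 001011000000110
Gen 1 (rule 150): 011000100001001
Gen 2 (rule 154): 110101010010110
Gen 3 (rule 193): 010000000000010
Gen 4 (rule 110): 110000000000110
Gen 5 (rule 150): 001000000001001
Gen 6 (rule 154): 010100000010110
Gen 7 (rule 193): 000001111000010
Gen 8 (rule 110): 000011001000110
Gen 9 (rule 150): 000100111101001
Gen 10 (rule 154): 001011111000110
Gen 11 (rule 193): 100001111010010
Gen 12 (rule 110): 100011001110110

Answer: none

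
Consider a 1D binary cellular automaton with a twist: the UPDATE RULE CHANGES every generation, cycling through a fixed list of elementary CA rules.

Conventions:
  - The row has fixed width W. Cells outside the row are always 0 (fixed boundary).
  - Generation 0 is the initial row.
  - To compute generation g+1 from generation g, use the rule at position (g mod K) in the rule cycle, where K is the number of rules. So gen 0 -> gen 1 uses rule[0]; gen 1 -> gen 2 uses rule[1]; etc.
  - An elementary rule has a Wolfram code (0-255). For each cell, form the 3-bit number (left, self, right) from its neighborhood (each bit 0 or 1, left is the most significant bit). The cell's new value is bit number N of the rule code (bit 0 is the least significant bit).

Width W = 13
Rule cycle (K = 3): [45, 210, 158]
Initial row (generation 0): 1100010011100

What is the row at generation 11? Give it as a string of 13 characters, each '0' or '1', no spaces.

Answer: 0001101001001

Derivation:
Gen 0: 1100010011100
Gen 1 (rule 45): 1001010010001
Gen 2 (rule 210): 0110001101010
Gen 3 (rule 158): 1101011001011
Gen 4 (rule 45): 1011110001110
Gen 5 (rule 210): 0001111010111
Gen 6 (rule 158): 0011110010110
Gen 7 (rule 45): 1010000011100
Gen 8 (rule 210): 0001000101110
Gen 9 (rule 158): 0011101101101
Gen 10 (rule 45): 1010011011011
Gen 11 (rule 210): 0001101001001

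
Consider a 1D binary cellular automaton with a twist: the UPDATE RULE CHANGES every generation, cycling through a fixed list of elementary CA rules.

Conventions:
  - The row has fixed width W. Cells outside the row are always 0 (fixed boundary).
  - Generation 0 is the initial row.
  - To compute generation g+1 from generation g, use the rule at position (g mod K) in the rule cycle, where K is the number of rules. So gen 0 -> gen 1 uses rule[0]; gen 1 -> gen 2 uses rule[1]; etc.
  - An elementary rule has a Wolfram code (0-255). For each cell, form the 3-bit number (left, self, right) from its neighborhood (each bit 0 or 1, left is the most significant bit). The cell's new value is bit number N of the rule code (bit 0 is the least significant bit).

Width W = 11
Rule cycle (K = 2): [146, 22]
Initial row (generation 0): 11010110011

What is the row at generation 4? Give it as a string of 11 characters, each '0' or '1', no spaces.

Answer: 00001100001

Derivation:
Gen 0: 11010110011
Gen 1 (rule 146): 00000001100
Gen 2 (rule 22): 00000010010
Gen 3 (rule 146): 00000101101
Gen 4 (rule 22): 00001100001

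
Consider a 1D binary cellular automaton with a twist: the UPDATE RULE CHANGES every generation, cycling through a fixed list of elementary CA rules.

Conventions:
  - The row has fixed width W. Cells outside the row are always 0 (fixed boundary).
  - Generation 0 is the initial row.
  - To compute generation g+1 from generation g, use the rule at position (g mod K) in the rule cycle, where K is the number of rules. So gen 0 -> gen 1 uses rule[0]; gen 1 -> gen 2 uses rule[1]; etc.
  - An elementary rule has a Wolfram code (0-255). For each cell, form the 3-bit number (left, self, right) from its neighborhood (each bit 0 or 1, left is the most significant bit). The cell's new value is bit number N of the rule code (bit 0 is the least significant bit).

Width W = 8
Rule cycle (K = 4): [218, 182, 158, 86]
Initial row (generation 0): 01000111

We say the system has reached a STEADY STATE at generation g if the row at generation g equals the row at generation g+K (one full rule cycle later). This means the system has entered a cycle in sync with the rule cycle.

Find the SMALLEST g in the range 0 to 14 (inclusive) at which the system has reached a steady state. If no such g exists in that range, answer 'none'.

Answer: 5

Derivation:
Gen 0: 01000111
Gen 1 (rule 218): 10101111
Gen 2 (rule 182): 11110110
Gen 3 (rule 158): 11100101
Gen 4 (rule 86): 00111101
Gen 5 (rule 218): 01111100
Gen 6 (rule 182): 10111010
Gen 7 (rule 158): 10110011
Gen 8 (rule 86): 10011101
Gen 9 (rule 218): 01111100
Gen 10 (rule 182): 10111010
Gen 11 (rule 158): 10110011
Gen 12 (rule 86): 10011101
Gen 13 (rule 218): 01111100
Gen 14 (rule 182): 10111010
Gen 15 (rule 158): 10110011
Gen 16 (rule 86): 10011101
Gen 17 (rule 218): 01111100
Gen 18 (rule 182): 10111010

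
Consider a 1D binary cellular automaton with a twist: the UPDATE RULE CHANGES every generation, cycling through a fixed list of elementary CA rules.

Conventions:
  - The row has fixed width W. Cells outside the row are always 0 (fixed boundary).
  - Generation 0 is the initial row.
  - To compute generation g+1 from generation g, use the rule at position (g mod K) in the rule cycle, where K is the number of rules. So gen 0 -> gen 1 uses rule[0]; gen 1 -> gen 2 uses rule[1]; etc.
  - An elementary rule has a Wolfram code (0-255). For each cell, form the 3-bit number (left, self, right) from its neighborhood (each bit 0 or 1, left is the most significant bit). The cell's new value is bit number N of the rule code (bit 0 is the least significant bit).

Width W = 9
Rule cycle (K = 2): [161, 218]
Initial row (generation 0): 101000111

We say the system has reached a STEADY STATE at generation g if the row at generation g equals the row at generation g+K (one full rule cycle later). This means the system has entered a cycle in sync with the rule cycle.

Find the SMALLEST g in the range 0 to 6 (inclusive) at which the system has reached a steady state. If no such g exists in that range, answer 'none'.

Answer: 1

Derivation:
Gen 0: 101000111
Gen 1 (rule 161): 010010010
Gen 2 (rule 218): 101101101
Gen 3 (rule 161): 010010010
Gen 4 (rule 218): 101101101
Gen 5 (rule 161): 010010010
Gen 6 (rule 218): 101101101
Gen 7 (rule 161): 010010010
Gen 8 (rule 218): 101101101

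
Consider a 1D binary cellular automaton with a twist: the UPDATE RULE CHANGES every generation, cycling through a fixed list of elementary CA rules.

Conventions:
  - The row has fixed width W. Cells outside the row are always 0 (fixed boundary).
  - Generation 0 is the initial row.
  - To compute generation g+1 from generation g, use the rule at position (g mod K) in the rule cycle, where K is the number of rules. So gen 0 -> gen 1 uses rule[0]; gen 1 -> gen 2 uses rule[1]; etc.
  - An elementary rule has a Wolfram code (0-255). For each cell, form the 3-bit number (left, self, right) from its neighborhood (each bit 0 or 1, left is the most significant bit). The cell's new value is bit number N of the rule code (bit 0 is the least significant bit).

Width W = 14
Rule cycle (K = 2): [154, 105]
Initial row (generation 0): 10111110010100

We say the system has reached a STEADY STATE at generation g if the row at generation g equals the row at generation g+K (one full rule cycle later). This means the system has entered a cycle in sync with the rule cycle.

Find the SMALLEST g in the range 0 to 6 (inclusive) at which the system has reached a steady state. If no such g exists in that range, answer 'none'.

Gen 0: 10111110010100
Gen 1 (rule 154): 00111101100010
Gen 2 (rule 105): 10100111101000
Gen 3 (rule 154): 00011111000100
Gen 4 (rule 105): 11010001010001
Gen 5 (rule 154): 10001010001010
Gen 6 (rule 105): 00100100100100
Gen 7 (rule 154): 01011011011010
Gen 8 (rule 105): 00111111111100

Answer: none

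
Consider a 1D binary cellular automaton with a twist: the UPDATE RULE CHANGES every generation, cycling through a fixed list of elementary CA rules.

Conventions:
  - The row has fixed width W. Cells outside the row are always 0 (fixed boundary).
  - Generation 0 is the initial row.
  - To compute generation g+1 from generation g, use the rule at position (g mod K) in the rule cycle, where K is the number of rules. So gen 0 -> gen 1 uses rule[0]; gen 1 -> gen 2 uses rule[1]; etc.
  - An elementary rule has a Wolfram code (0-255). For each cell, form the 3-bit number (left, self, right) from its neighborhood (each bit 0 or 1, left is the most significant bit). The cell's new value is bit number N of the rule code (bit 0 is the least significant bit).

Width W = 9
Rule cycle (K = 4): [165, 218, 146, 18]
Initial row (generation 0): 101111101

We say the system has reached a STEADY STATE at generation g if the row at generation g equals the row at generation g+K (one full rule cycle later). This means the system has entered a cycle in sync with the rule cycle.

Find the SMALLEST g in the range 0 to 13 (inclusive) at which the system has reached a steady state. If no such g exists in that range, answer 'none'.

Gen 0: 101111101
Gen 1 (rule 165): 110111011
Gen 2 (rule 218): 110111011
Gen 3 (rule 146): 000010000
Gen 4 (rule 18): 000101000
Gen 5 (rule 165): 110111011
Gen 6 (rule 218): 110111011
Gen 7 (rule 146): 000010000
Gen 8 (rule 18): 000101000
Gen 9 (rule 165): 110111011
Gen 10 (rule 218): 110111011
Gen 11 (rule 146): 000010000
Gen 12 (rule 18): 000101000
Gen 13 (rule 165): 110111011
Gen 14 (rule 218): 110111011
Gen 15 (rule 146): 000010000
Gen 16 (rule 18): 000101000
Gen 17 (rule 165): 110111011

Answer: 1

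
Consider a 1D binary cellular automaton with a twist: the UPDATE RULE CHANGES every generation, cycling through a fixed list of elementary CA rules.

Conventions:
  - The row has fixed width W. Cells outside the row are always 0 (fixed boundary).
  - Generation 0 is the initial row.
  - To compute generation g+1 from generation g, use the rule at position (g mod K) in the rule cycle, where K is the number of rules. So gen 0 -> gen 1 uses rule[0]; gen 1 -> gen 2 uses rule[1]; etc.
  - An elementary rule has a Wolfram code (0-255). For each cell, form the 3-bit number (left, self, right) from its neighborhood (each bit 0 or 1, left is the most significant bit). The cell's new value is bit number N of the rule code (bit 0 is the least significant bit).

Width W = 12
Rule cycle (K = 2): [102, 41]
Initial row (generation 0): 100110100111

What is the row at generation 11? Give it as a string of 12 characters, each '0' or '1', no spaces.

Answer: 101101100000

Derivation:
Gen 0: 100110100111
Gen 1 (rule 102): 101011101001
Gen 2 (rule 41): 010110010000
Gen 3 (rule 102): 111010110000
Gen 4 (rule 41): 100101100111
Gen 5 (rule 102): 101110101001
Gen 6 (rule 41): 011001010000
Gen 7 (rule 102): 101011110000
Gen 8 (rule 41): 010110000111
Gen 9 (rule 102): 111010001001
Gen 10 (rule 41): 100100100000
Gen 11 (rule 102): 101101100000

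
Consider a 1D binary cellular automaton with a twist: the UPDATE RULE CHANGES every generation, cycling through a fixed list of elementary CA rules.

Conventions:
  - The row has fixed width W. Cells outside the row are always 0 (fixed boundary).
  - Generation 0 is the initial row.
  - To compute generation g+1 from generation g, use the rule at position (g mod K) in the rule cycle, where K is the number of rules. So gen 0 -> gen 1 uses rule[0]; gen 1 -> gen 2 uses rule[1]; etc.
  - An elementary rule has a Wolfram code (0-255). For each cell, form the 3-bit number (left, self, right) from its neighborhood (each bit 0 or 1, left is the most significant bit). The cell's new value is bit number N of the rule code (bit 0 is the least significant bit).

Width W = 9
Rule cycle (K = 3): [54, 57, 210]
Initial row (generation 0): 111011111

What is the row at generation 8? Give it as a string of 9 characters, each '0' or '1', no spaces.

Gen 0: 111011111
Gen 1 (rule 54): 000100000
Gen 2 (rule 57): 110011111
Gen 3 (rule 210): 011101111
Gen 4 (rule 54): 100010000
Gen 5 (rule 57): 011001111
Gen 6 (rule 210): 101110111
Gen 7 (rule 54): 110001000
Gen 8 (rule 57): 101100111

Answer: 101100111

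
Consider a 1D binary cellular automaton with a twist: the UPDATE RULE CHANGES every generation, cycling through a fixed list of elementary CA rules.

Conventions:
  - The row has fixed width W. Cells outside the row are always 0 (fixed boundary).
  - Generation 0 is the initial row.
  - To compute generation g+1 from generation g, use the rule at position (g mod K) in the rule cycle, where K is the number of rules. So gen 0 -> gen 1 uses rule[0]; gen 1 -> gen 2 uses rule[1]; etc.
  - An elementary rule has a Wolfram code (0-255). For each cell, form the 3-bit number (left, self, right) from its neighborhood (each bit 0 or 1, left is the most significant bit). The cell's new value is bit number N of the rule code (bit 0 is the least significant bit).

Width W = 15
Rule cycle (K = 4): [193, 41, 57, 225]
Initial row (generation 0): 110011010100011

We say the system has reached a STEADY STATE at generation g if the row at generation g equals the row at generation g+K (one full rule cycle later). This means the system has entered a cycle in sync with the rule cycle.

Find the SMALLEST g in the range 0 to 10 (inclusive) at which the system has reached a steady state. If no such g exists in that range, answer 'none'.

Answer: none

Derivation:
Gen 0: 110011010100011
Gen 1 (rule 193): 010001000001001
Gen 2 (rule 41): 000100011100000
Gen 3 (rule 57): 110011010011111
Gen 4 (rule 225): 010001100001111
Gen 5 (rule 193): 000100101100111
Gen 6 (rule 41): 110000011000100
Gen 7 (rule 57): 101111010110011
Gen 8 (rule 225): 010111101010001
Gen 9 (rule 193): 000011100000100
Gen 10 (rule 41): 111010001110001
Gen 11 (rule 57): 100101101001100
Gen 12 (rule 225): 000010110000101
Gen 13 (rule 193): 111000010110000
Gen 14 (rule 41): 100011001100111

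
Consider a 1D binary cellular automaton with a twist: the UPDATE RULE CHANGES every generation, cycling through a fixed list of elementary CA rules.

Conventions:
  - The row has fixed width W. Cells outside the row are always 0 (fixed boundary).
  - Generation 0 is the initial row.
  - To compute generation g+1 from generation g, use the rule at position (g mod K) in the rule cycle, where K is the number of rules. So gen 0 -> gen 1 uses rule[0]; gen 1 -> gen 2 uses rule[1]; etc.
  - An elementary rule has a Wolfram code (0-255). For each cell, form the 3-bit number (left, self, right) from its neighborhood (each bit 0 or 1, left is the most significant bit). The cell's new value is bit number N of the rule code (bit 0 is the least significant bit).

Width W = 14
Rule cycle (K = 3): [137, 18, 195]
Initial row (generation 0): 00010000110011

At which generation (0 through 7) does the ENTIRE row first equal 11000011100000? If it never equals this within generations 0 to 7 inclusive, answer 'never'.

Gen 0: 00010000110011
Gen 1 (rule 137): 11000110100010
Gen 2 (rule 18): 00101000010101
Gen 3 (rule 195): 11000011100000
Gen 4 (rule 137): 10011011001111
Gen 5 (rule 18): 01100000110000
Gen 6 (rule 195): 10101111010111
Gen 7 (rule 137): 00001110000110

Answer: 3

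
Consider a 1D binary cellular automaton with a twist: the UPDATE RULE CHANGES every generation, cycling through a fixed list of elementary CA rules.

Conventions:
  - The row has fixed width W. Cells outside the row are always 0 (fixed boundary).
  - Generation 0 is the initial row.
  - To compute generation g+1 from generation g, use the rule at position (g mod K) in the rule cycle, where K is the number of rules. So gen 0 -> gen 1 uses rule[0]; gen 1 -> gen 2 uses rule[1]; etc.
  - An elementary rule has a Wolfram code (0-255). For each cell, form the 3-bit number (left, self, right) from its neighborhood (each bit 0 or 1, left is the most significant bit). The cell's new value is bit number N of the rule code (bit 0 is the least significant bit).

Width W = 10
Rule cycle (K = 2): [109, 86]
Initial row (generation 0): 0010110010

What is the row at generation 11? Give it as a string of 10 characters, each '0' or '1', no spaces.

Gen 0: 0010110010
Gen 1 (rule 109): 1011110010
Gen 2 (rule 86): 1000011111
Gen 3 (rule 109): 1011010001
Gen 4 (rule 86): 1001011011
Gen 5 (rule 109): 1001111111
Gen 6 (rule 86): 1110000001
Gen 7 (rule 109): 1010111101
Gen 8 (rule 86): 1010000101
Gen 9 (rule 109): 1110110111
Gen 10 (rule 86): 0010010001
Gen 11 (rule 109): 1010010101

Answer: 1010010101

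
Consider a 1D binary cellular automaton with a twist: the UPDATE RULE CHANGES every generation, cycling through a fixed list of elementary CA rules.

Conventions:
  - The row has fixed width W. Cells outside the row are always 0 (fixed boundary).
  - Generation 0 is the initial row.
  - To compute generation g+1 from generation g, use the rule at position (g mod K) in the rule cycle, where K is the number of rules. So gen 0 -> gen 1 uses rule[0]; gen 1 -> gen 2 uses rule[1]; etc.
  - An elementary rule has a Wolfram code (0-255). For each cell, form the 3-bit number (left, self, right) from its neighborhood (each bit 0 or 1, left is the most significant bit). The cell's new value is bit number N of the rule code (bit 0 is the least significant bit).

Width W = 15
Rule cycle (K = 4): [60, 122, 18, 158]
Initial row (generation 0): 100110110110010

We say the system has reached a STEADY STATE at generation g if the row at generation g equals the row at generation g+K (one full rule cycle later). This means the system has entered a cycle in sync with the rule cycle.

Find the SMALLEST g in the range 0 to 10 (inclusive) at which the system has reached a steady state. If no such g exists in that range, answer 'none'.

Gen 0: 100110110110010
Gen 1 (rule 60): 110101101101011
Gen 2 (rule 122): 111011111110111
Gen 3 (rule 18): 000000000000000
Gen 4 (rule 158): 000000000000000
Gen 5 (rule 60): 000000000000000
Gen 6 (rule 122): 000000000000000
Gen 7 (rule 18): 000000000000000
Gen 8 (rule 158): 000000000000000
Gen 9 (rule 60): 000000000000000
Gen 10 (rule 122): 000000000000000
Gen 11 (rule 18): 000000000000000
Gen 12 (rule 158): 000000000000000
Gen 13 (rule 60): 000000000000000
Gen 14 (rule 122): 000000000000000

Answer: 3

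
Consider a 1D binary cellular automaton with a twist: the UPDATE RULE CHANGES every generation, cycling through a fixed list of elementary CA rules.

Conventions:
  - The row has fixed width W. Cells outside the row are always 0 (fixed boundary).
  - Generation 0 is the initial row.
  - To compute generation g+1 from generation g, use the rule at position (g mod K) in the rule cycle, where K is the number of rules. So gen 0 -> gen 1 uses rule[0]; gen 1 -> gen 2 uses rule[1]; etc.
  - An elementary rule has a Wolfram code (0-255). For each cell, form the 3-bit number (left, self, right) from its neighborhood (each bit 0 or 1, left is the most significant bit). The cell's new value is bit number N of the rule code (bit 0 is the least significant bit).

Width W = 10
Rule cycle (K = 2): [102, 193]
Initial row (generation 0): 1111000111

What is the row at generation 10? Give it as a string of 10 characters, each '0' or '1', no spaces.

Gen 0: 1111000111
Gen 1 (rule 102): 0001001001
Gen 2 (rule 193): 1100000000
Gen 3 (rule 102): 0100000000
Gen 4 (rule 193): 0001111111
Gen 5 (rule 102): 0010000001
Gen 6 (rule 193): 1000111100
Gen 7 (rule 102): 1001000100
Gen 8 (rule 193): 0000010001
Gen 9 (rule 102): 0000110011
Gen 10 (rule 193): 1110010001

Answer: 1110010001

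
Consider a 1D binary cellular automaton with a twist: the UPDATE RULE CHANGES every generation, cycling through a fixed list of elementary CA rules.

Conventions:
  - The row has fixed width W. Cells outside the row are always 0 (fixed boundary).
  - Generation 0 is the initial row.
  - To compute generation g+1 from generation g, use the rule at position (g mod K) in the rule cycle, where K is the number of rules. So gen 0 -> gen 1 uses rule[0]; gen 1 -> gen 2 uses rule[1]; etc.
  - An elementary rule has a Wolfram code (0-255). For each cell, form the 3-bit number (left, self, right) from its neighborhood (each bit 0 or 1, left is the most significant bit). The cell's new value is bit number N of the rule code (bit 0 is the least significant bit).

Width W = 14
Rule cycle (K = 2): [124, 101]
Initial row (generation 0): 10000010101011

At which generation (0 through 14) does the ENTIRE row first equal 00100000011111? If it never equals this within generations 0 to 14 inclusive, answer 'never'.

Gen 0: 10000010101011
Gen 1 (rule 124): 11000011111111
Gen 2 (rule 101): 01011000000001
Gen 3 (rule 124): 01111100000001
Gen 4 (rule 101): 00000101111101
Gen 5 (rule 124): 00000111000111
Gen 6 (rule 101): 11110001010001
Gen 7 (rule 124): 10011001111001
Gen 8 (rule 101): 10001000001001
Gen 9 (rule 124): 11001100001101
Gen 10 (rule 101): 01000101100111
Gen 11 (rule 124): 01100111110101
Gen 12 (rule 101): 00100000011111
Gen 13 (rule 124): 00110000010001
Gen 14 (rule 101): 10010111010101

Answer: 12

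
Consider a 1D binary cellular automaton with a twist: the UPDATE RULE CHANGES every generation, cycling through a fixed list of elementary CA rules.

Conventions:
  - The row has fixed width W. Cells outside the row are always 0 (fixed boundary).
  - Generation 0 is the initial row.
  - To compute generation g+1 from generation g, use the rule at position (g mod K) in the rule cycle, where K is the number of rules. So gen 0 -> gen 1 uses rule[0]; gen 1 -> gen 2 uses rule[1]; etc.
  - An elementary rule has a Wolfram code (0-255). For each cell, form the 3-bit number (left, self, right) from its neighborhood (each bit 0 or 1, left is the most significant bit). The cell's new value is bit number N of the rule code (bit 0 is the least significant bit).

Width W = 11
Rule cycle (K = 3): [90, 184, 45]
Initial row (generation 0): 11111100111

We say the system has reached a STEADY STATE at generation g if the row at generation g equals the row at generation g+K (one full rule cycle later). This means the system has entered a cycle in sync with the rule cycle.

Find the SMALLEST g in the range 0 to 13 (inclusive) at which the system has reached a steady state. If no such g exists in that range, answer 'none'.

Gen 0: 11111100111
Gen 1 (rule 90): 10000111101
Gen 2 (rule 184): 01000111010
Gen 3 (rule 45): 01010100110
Gen 4 (rule 90): 10000011111
Gen 5 (rule 184): 01000011110
Gen 6 (rule 45): 01011010000
Gen 7 (rule 90): 10011001000
Gen 8 (rule 184): 01010100100
Gen 9 (rule 45): 01111100101
Gen 10 (rule 90): 11000111000
Gen 11 (rule 184): 10100110100
Gen 12 (rule 45): 11100101101
Gen 13 (rule 90): 10111001100
Gen 14 (rule 184): 01110101010
Gen 15 (rule 45): 01001111110
Gen 16 (rule 90): 10111000011

Answer: none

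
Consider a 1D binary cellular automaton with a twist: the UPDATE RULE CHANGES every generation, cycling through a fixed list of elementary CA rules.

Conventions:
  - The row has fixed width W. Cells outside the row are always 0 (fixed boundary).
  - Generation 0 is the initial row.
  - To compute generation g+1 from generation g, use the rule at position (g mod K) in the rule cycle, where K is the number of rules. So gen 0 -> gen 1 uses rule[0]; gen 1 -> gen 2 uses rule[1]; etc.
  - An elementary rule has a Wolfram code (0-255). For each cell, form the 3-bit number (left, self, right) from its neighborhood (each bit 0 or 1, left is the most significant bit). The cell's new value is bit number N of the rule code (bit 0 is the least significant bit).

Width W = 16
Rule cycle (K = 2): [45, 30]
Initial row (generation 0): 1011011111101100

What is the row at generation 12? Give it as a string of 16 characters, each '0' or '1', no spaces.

Answer: 1010100000000111

Derivation:
Gen 0: 1011011111101100
Gen 1 (rule 45): 1110110000011001
Gen 2 (rule 30): 1000101000110111
Gen 3 (rule 45): 1010111010101100
Gen 4 (rule 30): 1010100010101010
Gen 5 (rule 45): 1111101011111110
Gen 6 (rule 30): 1000001010000001
Gen 7 (rule 45): 1011101110111101
Gen 8 (rule 30): 1010001000100001
Gen 9 (rule 45): 1110101010101101
Gen 10 (rule 30): 1000101010101001
Gen 11 (rule 45): 1010111111111001
Gen 12 (rule 30): 1010100000000111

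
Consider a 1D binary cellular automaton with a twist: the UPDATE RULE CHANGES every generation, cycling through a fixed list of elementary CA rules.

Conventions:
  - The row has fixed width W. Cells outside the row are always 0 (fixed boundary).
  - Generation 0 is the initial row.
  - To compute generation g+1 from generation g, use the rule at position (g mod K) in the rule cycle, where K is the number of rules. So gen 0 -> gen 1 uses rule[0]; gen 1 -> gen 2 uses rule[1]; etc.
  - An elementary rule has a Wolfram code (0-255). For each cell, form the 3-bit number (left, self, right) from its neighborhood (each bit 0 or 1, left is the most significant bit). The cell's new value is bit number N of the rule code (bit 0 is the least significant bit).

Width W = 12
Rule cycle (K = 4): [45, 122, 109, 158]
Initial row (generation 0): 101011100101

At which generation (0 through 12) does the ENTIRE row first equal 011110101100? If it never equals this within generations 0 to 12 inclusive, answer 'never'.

Answer: never

Derivation:
Gen 0: 101011100101
Gen 1 (rule 45): 111110000111
Gen 2 (rule 122): 100011001101
Gen 3 (rule 109): 101011001111
Gen 4 (rule 158): 101010111110
Gen 5 (rule 45): 111111100000
Gen 6 (rule 122): 100000110000
Gen 7 (rule 109): 101110110111
Gen 8 (rule 158): 101100100110
Gen 9 (rule 45): 111000100100
Gen 10 (rule 122): 101101011010
Gen 11 (rule 109): 111111111110
Gen 12 (rule 158): 111111111101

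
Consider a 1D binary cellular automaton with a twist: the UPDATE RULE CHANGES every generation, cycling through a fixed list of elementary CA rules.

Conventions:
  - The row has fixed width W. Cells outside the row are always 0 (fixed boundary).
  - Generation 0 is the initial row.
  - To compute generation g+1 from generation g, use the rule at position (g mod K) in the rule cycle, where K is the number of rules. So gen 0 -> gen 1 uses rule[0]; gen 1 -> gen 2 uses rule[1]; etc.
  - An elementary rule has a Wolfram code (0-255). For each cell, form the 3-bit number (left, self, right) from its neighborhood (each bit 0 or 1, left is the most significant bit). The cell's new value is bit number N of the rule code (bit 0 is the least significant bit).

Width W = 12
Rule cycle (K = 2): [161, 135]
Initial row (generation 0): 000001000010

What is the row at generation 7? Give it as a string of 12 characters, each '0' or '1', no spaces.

Answer: 010111000010

Derivation:
Gen 0: 000001000010
Gen 1 (rule 161): 111100011000
Gen 2 (rule 135): 011001100011
Gen 3 (rule 161): 000000001000
Gen 4 (rule 135): 111111111011
Gen 5 (rule 161): 011111110100
Gen 6 (rule 135): 101111100101
Gen 7 (rule 161): 010111000010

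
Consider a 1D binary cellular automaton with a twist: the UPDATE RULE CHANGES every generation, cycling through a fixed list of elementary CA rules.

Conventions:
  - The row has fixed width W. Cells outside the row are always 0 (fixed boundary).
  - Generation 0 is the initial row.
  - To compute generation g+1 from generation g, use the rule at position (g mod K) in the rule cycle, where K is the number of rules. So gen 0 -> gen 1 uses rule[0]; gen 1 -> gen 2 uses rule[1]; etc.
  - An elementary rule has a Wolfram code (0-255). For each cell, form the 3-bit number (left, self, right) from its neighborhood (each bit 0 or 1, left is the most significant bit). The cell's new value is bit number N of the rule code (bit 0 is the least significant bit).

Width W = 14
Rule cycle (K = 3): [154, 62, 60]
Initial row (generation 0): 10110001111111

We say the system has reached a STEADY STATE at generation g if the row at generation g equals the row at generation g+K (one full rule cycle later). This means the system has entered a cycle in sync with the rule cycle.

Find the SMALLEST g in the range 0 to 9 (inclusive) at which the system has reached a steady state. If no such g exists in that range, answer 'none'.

Gen 0: 10110001111111
Gen 1 (rule 154): 00101011111110
Gen 2 (rule 62): 01111110000001
Gen 3 (rule 60): 01000001000001
Gen 4 (rule 154): 10100010100010
Gen 5 (rule 62): 11110111110111
Gen 6 (rule 60): 10001100001100
Gen 7 (rule 154): 01011010011010
Gen 8 (rule 62): 11110111110111
Gen 9 (rule 60): 10001100001100
Gen 10 (rule 154): 01011010011010
Gen 11 (rule 62): 11110111110111
Gen 12 (rule 60): 10001100001100

Answer: 5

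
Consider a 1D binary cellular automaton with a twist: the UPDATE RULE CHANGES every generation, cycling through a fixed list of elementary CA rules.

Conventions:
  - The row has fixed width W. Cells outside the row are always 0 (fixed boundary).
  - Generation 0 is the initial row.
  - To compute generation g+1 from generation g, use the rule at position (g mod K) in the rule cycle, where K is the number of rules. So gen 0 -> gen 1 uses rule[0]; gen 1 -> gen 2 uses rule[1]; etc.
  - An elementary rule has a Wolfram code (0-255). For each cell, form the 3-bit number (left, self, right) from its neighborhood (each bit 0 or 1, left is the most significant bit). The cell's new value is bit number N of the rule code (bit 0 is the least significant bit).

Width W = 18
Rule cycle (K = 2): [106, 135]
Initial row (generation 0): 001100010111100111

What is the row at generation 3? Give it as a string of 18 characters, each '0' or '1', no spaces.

Answer: 010011100011100010

Derivation:
Gen 0: 001100010111100111
Gen 1 (rule 106): 011100101100101101
Gen 2 (rule 135): 101001100001100001
Gen 3 (rule 106): 010011100011100010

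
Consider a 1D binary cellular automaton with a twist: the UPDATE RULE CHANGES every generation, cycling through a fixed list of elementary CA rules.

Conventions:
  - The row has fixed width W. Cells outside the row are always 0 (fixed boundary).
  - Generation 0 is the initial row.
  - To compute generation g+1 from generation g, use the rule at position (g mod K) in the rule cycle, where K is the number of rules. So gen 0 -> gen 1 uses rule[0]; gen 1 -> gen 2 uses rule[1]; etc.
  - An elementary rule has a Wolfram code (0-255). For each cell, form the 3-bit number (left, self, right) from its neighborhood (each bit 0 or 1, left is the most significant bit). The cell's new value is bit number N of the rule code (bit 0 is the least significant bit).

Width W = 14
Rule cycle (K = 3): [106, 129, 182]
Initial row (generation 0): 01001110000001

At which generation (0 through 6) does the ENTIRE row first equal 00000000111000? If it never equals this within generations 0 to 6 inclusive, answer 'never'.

Gen 0: 01001110000001
Gen 1 (rule 106): 10011010000010
Gen 2 (rule 129): 00000000111000
Gen 3 (rule 182): 00000001010100
Gen 4 (rule 106): 00000010101000
Gen 5 (rule 129): 11111000000011
Gen 6 (rule 182): 01110100000100

Answer: 2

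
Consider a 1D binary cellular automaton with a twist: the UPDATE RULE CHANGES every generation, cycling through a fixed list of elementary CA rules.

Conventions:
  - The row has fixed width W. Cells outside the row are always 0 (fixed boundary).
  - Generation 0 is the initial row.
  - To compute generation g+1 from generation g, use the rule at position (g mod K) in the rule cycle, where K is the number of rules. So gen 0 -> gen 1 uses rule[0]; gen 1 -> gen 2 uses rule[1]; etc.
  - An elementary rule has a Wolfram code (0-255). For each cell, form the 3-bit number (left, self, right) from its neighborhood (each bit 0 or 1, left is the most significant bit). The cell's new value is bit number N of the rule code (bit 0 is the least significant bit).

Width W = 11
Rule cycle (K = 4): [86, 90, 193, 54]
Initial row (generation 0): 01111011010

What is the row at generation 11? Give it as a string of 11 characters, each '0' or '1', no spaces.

Answer: 01000101000

Derivation:
Gen 0: 01111011010
Gen 1 (rule 86): 10001001011
Gen 2 (rule 90): 01010110011
Gen 3 (rule 193): 00000010001
Gen 4 (rule 54): 00000111011
Gen 5 (rule 86): 00001001001
Gen 6 (rule 90): 00010110110
Gen 7 (rule 193): 11000010010
Gen 8 (rule 54): 00100111111
Gen 9 (rule 86): 01111000001
Gen 10 (rule 90): 11001100010
Gen 11 (rule 193): 01000101000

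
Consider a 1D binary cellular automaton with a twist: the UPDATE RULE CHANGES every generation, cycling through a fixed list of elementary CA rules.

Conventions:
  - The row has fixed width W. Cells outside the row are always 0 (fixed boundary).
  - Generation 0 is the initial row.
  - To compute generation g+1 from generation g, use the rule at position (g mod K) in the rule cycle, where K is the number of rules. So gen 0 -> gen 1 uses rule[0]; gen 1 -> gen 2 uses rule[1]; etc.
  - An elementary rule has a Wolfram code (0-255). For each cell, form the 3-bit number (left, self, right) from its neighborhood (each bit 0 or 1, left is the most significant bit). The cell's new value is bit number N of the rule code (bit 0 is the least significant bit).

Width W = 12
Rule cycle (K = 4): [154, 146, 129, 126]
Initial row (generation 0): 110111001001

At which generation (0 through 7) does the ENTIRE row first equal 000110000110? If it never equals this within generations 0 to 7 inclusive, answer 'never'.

Gen 0: 110111001001
Gen 1 (rule 154): 100110110110
Gen 2 (rule 146): 011000000001
Gen 3 (rule 129): 000011111100
Gen 4 (rule 126): 000110000110
Gen 5 (rule 154): 001101001101
Gen 6 (rule 146): 010000110000
Gen 7 (rule 129): 000110000111

Answer: 4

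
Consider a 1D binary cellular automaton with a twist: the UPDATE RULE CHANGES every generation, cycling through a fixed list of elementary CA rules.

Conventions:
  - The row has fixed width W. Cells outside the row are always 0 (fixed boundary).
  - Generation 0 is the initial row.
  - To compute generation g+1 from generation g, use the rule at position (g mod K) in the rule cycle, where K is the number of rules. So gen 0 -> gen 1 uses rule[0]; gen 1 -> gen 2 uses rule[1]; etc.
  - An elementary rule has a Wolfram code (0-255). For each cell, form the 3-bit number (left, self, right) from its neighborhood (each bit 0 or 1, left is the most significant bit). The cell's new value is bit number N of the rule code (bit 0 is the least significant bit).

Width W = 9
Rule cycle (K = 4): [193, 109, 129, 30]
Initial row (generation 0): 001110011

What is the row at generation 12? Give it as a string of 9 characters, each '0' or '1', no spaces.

Answer: 001101000

Derivation:
Gen 0: 001110011
Gen 1 (rule 193): 100110001
Gen 2 (rule 109): 100110101
Gen 3 (rule 129): 000000000
Gen 4 (rule 30): 000000000
Gen 5 (rule 193): 111111111
Gen 6 (rule 109): 100000001
Gen 7 (rule 129): 001111100
Gen 8 (rule 30): 011000010
Gen 9 (rule 193): 001011000
Gen 10 (rule 109): 101111011
Gen 11 (rule 129): 000110000
Gen 12 (rule 30): 001101000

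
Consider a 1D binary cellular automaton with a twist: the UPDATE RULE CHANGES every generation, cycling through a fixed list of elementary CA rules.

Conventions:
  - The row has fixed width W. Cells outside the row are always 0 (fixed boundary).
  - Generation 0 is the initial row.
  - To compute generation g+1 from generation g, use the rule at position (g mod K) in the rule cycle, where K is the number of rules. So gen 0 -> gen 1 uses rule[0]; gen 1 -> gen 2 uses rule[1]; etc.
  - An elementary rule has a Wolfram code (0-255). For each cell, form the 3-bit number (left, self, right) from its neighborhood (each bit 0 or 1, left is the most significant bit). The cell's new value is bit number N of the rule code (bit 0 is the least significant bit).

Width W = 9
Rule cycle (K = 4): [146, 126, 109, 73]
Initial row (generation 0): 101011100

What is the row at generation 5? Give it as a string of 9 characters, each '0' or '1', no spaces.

Gen 0: 101011100
Gen 1 (rule 146): 000001010
Gen 2 (rule 126): 000011111
Gen 3 (rule 109): 111010001
Gen 4 (rule 73): 101000100
Gen 5 (rule 146): 000101010

Answer: 000101010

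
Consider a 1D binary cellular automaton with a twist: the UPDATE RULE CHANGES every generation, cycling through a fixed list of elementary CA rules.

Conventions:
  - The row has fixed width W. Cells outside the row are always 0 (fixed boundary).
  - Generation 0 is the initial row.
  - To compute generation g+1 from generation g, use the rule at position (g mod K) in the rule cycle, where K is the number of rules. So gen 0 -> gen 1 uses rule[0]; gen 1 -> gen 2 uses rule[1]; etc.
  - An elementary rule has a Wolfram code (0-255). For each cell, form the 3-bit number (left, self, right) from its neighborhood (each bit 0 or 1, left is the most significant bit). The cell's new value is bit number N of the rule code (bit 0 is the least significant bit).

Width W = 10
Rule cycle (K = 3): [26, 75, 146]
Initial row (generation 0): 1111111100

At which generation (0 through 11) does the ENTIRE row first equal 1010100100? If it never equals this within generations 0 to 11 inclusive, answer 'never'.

Answer: never

Derivation:
Gen 0: 1111111100
Gen 1 (rule 26): 1000000010
Gen 2 (rule 75): 0011111100
Gen 3 (rule 146): 0101111010
Gen 4 (rule 26): 1001000001
Gen 5 (rule 75): 0010011110
Gen 6 (rule 146): 0101101101
Gen 7 (rule 26): 1001001000
Gen 8 (rule 75): 0010010011
Gen 9 (rule 146): 0101101100
Gen 10 (rule 26): 1001001010
Gen 11 (rule 75): 0010010000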